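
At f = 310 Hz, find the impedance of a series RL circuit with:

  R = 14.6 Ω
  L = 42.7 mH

Step 1 — Angular frequency: ω = 2π·f = 2π·310 = 1948 rad/s.
Step 2 — Component impedances:
  R: Z = R = 14.6 Ω
  L: Z = jωL = j·1948·0.0427 = 0 + j83.17 Ω
Step 3 — Series combination: Z_total = R + L = 14.6 + j83.17 Ω = 84.44∠80.0° Ω.

Z = 14.6 + j83.17 Ω = 84.44∠80.0° Ω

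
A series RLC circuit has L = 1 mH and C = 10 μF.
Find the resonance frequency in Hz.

Step 1 — Resonance condition Im(Z)=0 gives ω₀ = 1/√(LC).
Step 2 — ω₀ = 1/√(0.001·1e-05) = 1e+04 rad/s.
Step 3 — f₀ = ω₀/(2π) = 1592 Hz.

f₀ = 1592 Hz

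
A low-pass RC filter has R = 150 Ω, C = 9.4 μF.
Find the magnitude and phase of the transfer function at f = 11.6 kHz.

Step 1 — Angular frequency: ω = 2π·1.16e+04 = 7.288e+04 rad/s.
Step 2 — Transfer function: H(jω) = 1/(1 + jωRC).
Step 3 — Denominator: 1 + jωRC = 1 + j·7.288e+04·150·9.4e-06 = 1 + j102.8.
Step 4 — H = 9.468e-05 - j0.00973.
Step 5 — Magnitude: |H| = 0.00973 (-40.2 dB); phase: φ = -89.4°.

|H| = 0.00973 (-40.2 dB), φ = -89.4°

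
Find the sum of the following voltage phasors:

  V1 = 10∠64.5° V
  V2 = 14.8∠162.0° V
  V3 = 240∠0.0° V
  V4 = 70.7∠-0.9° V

Step 1 — Convert each phasor to rectangular form:
  V1 = 10·(cos(64.5°) + j·sin(64.5°)) = 4.305 + j9.026 V
  V2 = 14.8·(cos(162.0°) + j·sin(162.0°)) = -14.08 + j4.573 V
  V3 = 240·(cos(0.0°) + j·sin(0.0°)) = 240 V
  V4 = 70.7·(cos(-0.9°) + j·sin(-0.9°)) = 70.69 - j1.111 V
Step 2 — Sum components: V_total = 300.9 + j12.49 V.
Step 3 — Convert to polar: |V_total| = 301.2 V, ∠V_total = 2.4°.

V_total = 301.2∠2.4° V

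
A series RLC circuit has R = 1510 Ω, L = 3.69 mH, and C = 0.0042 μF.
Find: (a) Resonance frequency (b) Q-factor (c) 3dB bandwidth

Step 1 — Resonance condition Im(Z)=0 gives ω₀ = 1/√(LC).
Step 2 — ω₀ = 1/√(0.00369·4.2e-09) = 2.54e+05 rad/s.
Step 3 — f₀ = ω₀/(2π) = 4.043e+04 Hz.
Step 4 — Series Q: Q = ω₀L/R = 2.54e+05·0.00369/1510 = 0.6207.
Step 5 — 3dB bandwidth: Δω = ω₀/Q = 4.092e+05 rad/s; BW = Δω/(2π) = 6.513e+04 Hz.

(a) f₀ = 4.043e+04 Hz  (b) Q = 0.6207  (c) BW = 6.513e+04 Hz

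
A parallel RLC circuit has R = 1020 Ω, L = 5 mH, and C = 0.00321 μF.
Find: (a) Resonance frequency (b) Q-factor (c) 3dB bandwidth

Step 1 — Resonance: ω₀ = 1/√(LC) = 1/√(0.005·3.21e-09) = 2.496e+05 rad/s.
Step 2 — f₀ = ω₀/(2π) = 3.973e+04 Hz.
Step 3 — Parallel Q: Q = R/(ω₀L) = 1020/(2.496e+05·0.005) = 0.8173.
Step 4 — Bandwidth: Δω = ω₀/Q = 3.054e+05 rad/s; BW = Δω/(2π) = 4.861e+04 Hz.

(a) f₀ = 3.973e+04 Hz  (b) Q = 0.8173  (c) BW = 4.861e+04 Hz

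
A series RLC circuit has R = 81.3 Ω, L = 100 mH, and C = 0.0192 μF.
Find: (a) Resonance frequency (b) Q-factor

Step 1 — Resonance condition Im(Z)=0 gives ω₀ = 1/√(LC).
Step 2 — ω₀ = 1/√(0.1·1.92e-08) = 2.282e+04 rad/s.
Step 3 — f₀ = ω₀/(2π) = 3632 Hz.
Step 4 — Series Q: Q = ω₀L/R = 2.282e+04·0.1/81.3 = 28.07.

(a) f₀ = 3632 Hz  (b) Q = 28.07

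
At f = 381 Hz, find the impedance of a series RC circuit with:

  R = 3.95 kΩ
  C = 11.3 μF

Step 1 — Angular frequency: ω = 2π·f = 2π·381 = 2394 rad/s.
Step 2 — Component impedances:
  R: Z = R = 3950 Ω
  C: Z = 1/(jωC) = -j/(ω·C) = 0 - j36.97 Ω
Step 3 — Series combination: Z_total = R + C = 3950 - j36.97 Ω = 3950∠-0.5° Ω.

Z = 3950 - j36.97 Ω = 3950∠-0.5° Ω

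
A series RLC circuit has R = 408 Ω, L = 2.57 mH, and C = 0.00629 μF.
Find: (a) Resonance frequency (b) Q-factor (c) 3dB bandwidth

Step 1 — Resonance: ω₀ = 1/√(LC) = 1/√(0.00257·6.29e-09) = 2.487e+05 rad/s.
Step 2 — f₀ = ω₀/(2π) = 3.958e+04 Hz.
Step 3 — Series Q: Q = ω₀L/R = 2.487e+05·0.00257/408 = 1.567.
Step 4 — Bandwidth: Δω = ω₀/Q = 1.588e+05 rad/s; BW = Δω/(2π) = 2.527e+04 Hz.

(a) f₀ = 3.958e+04 Hz  (b) Q = 1.567  (c) BW = 2.527e+04 Hz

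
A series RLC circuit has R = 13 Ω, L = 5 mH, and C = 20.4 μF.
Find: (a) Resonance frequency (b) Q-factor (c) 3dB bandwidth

Step 1 — Resonance: ω₀ = 1/√(LC) = 1/√(0.005·2.04e-05) = 3131 rad/s.
Step 2 — f₀ = ω₀/(2π) = 498.3 Hz.
Step 3 — Series Q: Q = ω₀L/R = 3131·0.005/13 = 1.204.
Step 4 — Bandwidth: Δω = ω₀/Q = 2600 rad/s; BW = Δω/(2π) = 413.8 Hz.

(a) f₀ = 498.3 Hz  (b) Q = 1.204  (c) BW = 413.8 Hz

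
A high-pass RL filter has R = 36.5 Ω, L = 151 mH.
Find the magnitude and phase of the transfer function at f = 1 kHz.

Step 1 — Angular frequency: ω = 2π·1000 = 6283 rad/s.
Step 2 — Transfer function: H(jω) = jωL/(R + jωL).
Step 3 — Numerator jωL = j·948.8; denominator R + jωL = 36.5 + j948.8.
Step 4 — H = 0.9985 + j0.03841.
Step 5 — Magnitude: |H| = 0.9993 (-0.0 dB); phase: φ = 2.2°.

|H| = 0.9993 (-0.0 dB), φ = 2.2°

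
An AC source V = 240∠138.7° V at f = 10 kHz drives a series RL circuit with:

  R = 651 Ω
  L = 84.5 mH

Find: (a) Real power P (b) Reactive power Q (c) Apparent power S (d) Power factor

Step 1 — Angular frequency: ω = 2π·f = 2π·1e+04 = 6.283e+04 rad/s.
Step 2 — Component impedances:
  R: Z = R = 651 Ω
  L: Z = jωL = j·6.283e+04·0.0845 = 0 + j5309 Ω
Step 3 — Series combination: Z_total = R + L = 651 + j5309 Ω = 5349∠83.0° Ω.
Step 4 — Source phasor: V = 240∠138.7° V = -180.3 + j158.4 V.
Step 5 — Current: I = V / Z = 0.02529 + j0.03706 A = 0.04487∠55.7° A.
Step 6 — Complex power: S = V·I* = 1.311 + j10.69 VA.
Step 7 — Real power: P = Re(S) = 1.311 W.
Step 8 — Reactive power: Q = Im(S) = 10.69 VAR.
Step 9 — Apparent power: |S| = 10.77 VA.
Step 10 — Power factor: PF = P/|S| = 0.1217 (lagging).

(a) P = 1.311 W  (b) Q = 10.69 VAR  (c) S = 10.77 VA  (d) PF = 0.1217 (lagging)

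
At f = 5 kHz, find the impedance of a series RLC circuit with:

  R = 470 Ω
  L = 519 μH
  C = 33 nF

Step 1 — Angular frequency: ω = 2π·f = 2π·5000 = 3.142e+04 rad/s.
Step 2 — Component impedances:
  R: Z = R = 470 Ω
  L: Z = jωL = j·3.142e+04·0.000519 = 0 + j16.3 Ω
  C: Z = 1/(jωC) = -j/(ω·C) = 0 - j964.6 Ω
Step 3 — Series combination: Z_total = R + L + C = 470 - j948.3 Ω = 1058∠-63.6° Ω.

Z = 470 - j948.3 Ω = 1058∠-63.6° Ω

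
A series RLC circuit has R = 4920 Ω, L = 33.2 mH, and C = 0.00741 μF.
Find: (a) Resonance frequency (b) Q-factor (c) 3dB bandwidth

Step 1 — Resonance: ω₀ = 1/√(LC) = 1/√(0.0332·7.41e-09) = 6.376e+04 rad/s.
Step 2 — f₀ = ω₀/(2π) = 1.015e+04 Hz.
Step 3 — Series Q: Q = ω₀L/R = 6.376e+04·0.0332/4920 = 0.4302.
Step 4 — Bandwidth: Δω = ω₀/Q = 1.482e+05 rad/s; BW = Δω/(2π) = 2.359e+04 Hz.

(a) f₀ = 1.015e+04 Hz  (b) Q = 0.4302  (c) BW = 2.359e+04 Hz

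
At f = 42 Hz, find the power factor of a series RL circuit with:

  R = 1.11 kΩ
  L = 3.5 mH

Step 1 — Angular frequency: ω = 2π·f = 2π·42 = 263.9 rad/s.
Step 2 — Component impedances:
  R: Z = R = 1110 Ω
  L: Z = jωL = j·263.9·0.0035 = 0 + j0.9236 Ω
Step 3 — Series combination: Z_total = R + L = 1110 + j0.9236 Ω = 1110∠0.0° Ω.
Step 4 — Power factor: PF = cos(φ) = Re(Z)/|Z| = 1110/1110 = 1.
Step 5 — Type: Im(Z) = 0.9236 ⇒ lagging (phase φ = 0.0°).

PF = 1 (lagging, φ = 0.0°)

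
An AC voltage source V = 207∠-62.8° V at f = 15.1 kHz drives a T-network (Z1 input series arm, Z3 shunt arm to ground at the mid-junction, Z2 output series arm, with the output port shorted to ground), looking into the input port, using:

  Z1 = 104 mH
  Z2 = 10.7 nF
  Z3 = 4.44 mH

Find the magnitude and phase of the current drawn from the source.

Step 1 — Angular frequency: ω = 2π·f = 2π·1.51e+04 = 9.488e+04 rad/s.
Step 2 — Component impedances:
  Z1: Z = jωL = j·9.488e+04·0.104 = 0 + j9867 Ω
  Z2: Z = 1/(jωC) = -j/(ω·C) = 0 - j985.1 Ω
  Z3: Z = jωL = j·9.488e+04·0.00444 = 0 + j421.2 Ω
Step 3 — With the output port shorted to ground, the output series arm Z2 runs from the junction to ground; the shunt arm Z3 also runs from the junction to ground. They appear in parallel: Z3 || Z2 = 0 + j736 Ω.
Step 4 — Series with input arm Z1: Z_in = Z1 + (Z3 || Z2) = 0 + j1.06e+04 Ω = 1.06e+04∠90.0° Ω.
Step 5 — Source phasor: V = 207∠-62.8° V = 94.62 - j184.1 V.
Step 6 — Ohm's law: I = V / Z_total = (94.62 - j184.1) / (0 + j1.06e+04) = -0.01736 - j0.008924 A.
Step 7 — Convert to polar: |I| = 0.01952 A, ∠I = -152.8°.

I = 0.01952∠-152.8° A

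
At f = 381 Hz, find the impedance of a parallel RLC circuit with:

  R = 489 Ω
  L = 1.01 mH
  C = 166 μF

Step 1 — Angular frequency: ω = 2π·f = 2π·381 = 2394 rad/s.
Step 2 — Component impedances:
  R: Z = R = 489 Ω
  L: Z = jωL = j·2394·0.00101 = 0 + j2.418 Ω
  C: Z = 1/(jωC) = -j/(ω·C) = 0 - j2.516 Ω
Step 3 — Parallel combination: 1/Z_total = 1/R + 1/L + 1/C; Z_total = 7.663 + j60.73 Ω = 61.22∠82.8° Ω.

Z = 7.663 + j60.73 Ω = 61.22∠82.8° Ω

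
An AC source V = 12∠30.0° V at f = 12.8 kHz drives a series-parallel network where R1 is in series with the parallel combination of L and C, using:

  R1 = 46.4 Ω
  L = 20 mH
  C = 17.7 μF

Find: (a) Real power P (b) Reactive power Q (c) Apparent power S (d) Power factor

Step 1 — Angular frequency: ω = 2π·f = 2π·1.28e+04 = 8.042e+04 rad/s.
Step 2 — Component impedances:
  R1: Z = R = 46.4 Ω
  L: Z = jωL = j·8.042e+04·0.02 = 0 + j1608 Ω
  C: Z = 1/(jωC) = -j/(ω·C) = 0 - j0.7025 Ω
Step 3 — Parallel branch: L || C = 1/(1/L + 1/C) = 0 - j0.7028 Ω.
Step 4 — Series with R1: Z_total = R1 + (L || C) = 46.4 - j0.7028 Ω = 46.41∠-0.9° Ω.
Step 5 — Source phasor: V = 12∠30.0° V = 10.39 + j6 V.
Step 6 — Current: I = V / Z = 0.222 + j0.1327 A = 0.2586∠30.9° A.
Step 7 — Complex power: S = V·I* = 3.103 - j0.047 VA.
Step 8 — Real power: P = Re(S) = 3.103 W.
Step 9 — Reactive power: Q = Im(S) = -0.047 VAR.
Step 10 — Apparent power: |S| = 3.103 VA.
Step 11 — Power factor: PF = P/|S| = 0.9999 (leading).

(a) P = 3.103 W  (b) Q = -0.047 VAR  (c) S = 3.103 VA  (d) PF = 0.9999 (leading)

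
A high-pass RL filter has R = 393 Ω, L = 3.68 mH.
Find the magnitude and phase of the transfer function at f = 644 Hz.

Step 1 — Angular frequency: ω = 2π·644 = 4046 rad/s.
Step 2 — Transfer function: H(jω) = jωL/(R + jωL).
Step 3 — Numerator jωL = j·14.89; denominator R + jωL = 393 + j14.89.
Step 4 — H = 0.001434 + j0.03784.
Step 5 — Magnitude: |H| = 0.03786 (-28.4 dB); phase: φ = 87.8°.

|H| = 0.03786 (-28.4 dB), φ = 87.8°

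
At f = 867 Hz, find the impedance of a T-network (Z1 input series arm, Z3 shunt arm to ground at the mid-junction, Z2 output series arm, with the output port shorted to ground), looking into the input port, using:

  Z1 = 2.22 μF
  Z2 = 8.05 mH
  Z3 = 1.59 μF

Step 1 — Angular frequency: ω = 2π·f = 2π·867 = 5448 rad/s.
Step 2 — Component impedances:
  Z1: Z = 1/(jωC) = -j/(ω·C) = 0 - j82.69 Ω
  Z2: Z = jωL = j·5448·0.00805 = 0 + j43.85 Ω
  Z3: Z = 1/(jωC) = -j/(ω·C) = 0 - j115.5 Ω
Step 3 — With the output port shorted to ground, the output series arm Z2 runs from the junction to ground; the shunt arm Z3 also runs from the junction to ground. They appear in parallel: Z3 || Z2 = 0 + j70.71 Ω.
Step 4 — Series with input arm Z1: Z_in = Z1 + (Z3 || Z2) = 0 - j11.98 Ω = 11.98∠-90.0° Ω.

Z = 0 - j11.98 Ω = 11.98∠-90.0° Ω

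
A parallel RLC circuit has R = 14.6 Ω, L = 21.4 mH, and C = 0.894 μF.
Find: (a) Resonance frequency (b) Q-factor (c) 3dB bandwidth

Step 1 — Resonance: ω₀ = 1/√(LC) = 1/√(0.0214·8.94e-07) = 7230 rad/s.
Step 2 — f₀ = ω₀/(2π) = 1151 Hz.
Step 3 — Parallel Q: Q = R/(ω₀L) = 14.6/(7230·0.0214) = 0.09437.
Step 4 — Bandwidth: Δω = ω₀/Q = 7.661e+04 rad/s; BW = Δω/(2π) = 1.219e+04 Hz.

(a) f₀ = 1151 Hz  (b) Q = 0.09437  (c) BW = 1.219e+04 Hz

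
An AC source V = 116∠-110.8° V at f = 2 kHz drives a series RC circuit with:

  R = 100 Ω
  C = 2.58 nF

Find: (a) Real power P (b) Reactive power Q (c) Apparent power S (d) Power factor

Step 1 — Angular frequency: ω = 2π·f = 2π·2000 = 1.257e+04 rad/s.
Step 2 — Component impedances:
  R: Z = R = 100 Ω
  C: Z = 1/(jωC) = -j/(ω·C) = 0 - j3.084e+04 Ω
Step 3 — Series combination: Z_total = R + C = 100 - j3.084e+04 Ω = 3.084e+04∠-89.8° Ω.
Step 4 — Source phasor: V = 116∠-110.8° V = -41.19 - j108.4 V.
Step 5 — Current: I = V / Z = 0.003511 - j0.001347 A = 0.003761∠-21.0° A.
Step 6 — Complex power: S = V·I* = 0.001414 - j0.4363 VA.
Step 7 — Real power: P = Re(S) = 0.001414 W.
Step 8 — Reactive power: Q = Im(S) = -0.4363 VAR.
Step 9 — Apparent power: |S| = 0.4363 VA.
Step 10 — Power factor: PF = P/|S| = 0.003242 (leading).

(a) P = 0.001414 W  (b) Q = -0.4363 VAR  (c) S = 0.4363 VA  (d) PF = 0.003242 (leading)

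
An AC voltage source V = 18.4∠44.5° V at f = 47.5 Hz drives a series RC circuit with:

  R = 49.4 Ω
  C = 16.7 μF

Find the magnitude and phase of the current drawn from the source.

Step 1 — Angular frequency: ω = 2π·f = 2π·47.5 = 298.5 rad/s.
Step 2 — Component impedances:
  R: Z = R = 49.4 Ω
  C: Z = 1/(jωC) = -j/(ω·C) = 0 - j200.6 Ω
Step 3 — Series combination: Z_total = R + C = 49.4 - j200.6 Ω = 206.6∠-76.2° Ω.
Step 4 — Source phasor: V = 18.4∠44.5° V = 13.12 + j12.9 V.
Step 5 — Ohm's law: I = V / Z_total = (13.12 + j12.9) / (49.4 - j200.6) = -0.04542 + j0.07659 A.
Step 6 — Convert to polar: |I| = 0.08905 A, ∠I = 120.7°.

I = 0.08905∠120.7° A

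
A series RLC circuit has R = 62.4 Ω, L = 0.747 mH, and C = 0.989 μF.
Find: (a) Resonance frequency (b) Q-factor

Step 1 — Resonance condition Im(Z)=0 gives ω₀ = 1/√(LC).
Step 2 — ω₀ = 1/√(0.000747·9.89e-07) = 3.679e+04 rad/s.
Step 3 — f₀ = ω₀/(2π) = 5855 Hz.
Step 4 — Series Q: Q = ω₀L/R = 3.679e+04·0.000747/62.4 = 0.4404.

(a) f₀ = 5855 Hz  (b) Q = 0.4404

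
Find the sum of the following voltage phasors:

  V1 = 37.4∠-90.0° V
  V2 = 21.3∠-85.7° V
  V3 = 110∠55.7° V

Step 1 — Convert each phasor to rectangular form:
  V1 = 37.4·(cos(-90.0°) + j·sin(-90.0°)) = 0 - j37.4 V
  V2 = 21.3·(cos(-85.7°) + j·sin(-85.7°)) = 1.597 - j21.24 V
  V3 = 110·(cos(55.7°) + j·sin(55.7°)) = 61.99 + j90.87 V
Step 2 — Sum components: V_total = 63.58 + j32.23 V.
Step 3 — Convert to polar: |V_total| = 71.29 V, ∠V_total = 26.9°.

V_total = 71.29∠26.9° V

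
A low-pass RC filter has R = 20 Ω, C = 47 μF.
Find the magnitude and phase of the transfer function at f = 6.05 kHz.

Step 1 — Angular frequency: ω = 2π·6050 = 3.801e+04 rad/s.
Step 2 — Transfer function: H(jω) = 1/(1 + jωRC).
Step 3 — Denominator: 1 + jωRC = 1 + j·3.801e+04·20·4.7e-05 = 1 + j35.73.
Step 4 — H = 0.0007826 - j0.02796.
Step 5 — Magnitude: |H| = 0.02797 (-31.1 dB); phase: φ = -88.4°.

|H| = 0.02797 (-31.1 dB), φ = -88.4°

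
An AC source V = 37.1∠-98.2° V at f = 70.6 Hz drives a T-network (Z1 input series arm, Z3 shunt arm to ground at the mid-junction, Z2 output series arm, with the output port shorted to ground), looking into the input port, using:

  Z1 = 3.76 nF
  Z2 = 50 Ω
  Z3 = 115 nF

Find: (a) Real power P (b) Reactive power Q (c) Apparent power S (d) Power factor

Step 1 — Angular frequency: ω = 2π·f = 2π·70.6 = 443.6 rad/s.
Step 2 — Component impedances:
  Z1: Z = 1/(jωC) = -j/(ω·C) = 0 - j5.996e+05 Ω
  Z2: Z = R = 50 Ω
  Z3: Z = 1/(jωC) = -j/(ω·C) = 0 - j1.96e+04 Ω
Step 3 — With the output port shorted to ground, the output series arm Z2 runs from the junction to ground; the shunt arm Z3 also runs from the junction to ground. They appear in parallel: Z3 || Z2 = 50 - j0.1275 Ω.
Step 4 — Series with input arm Z1: Z_in = Z1 + (Z3 || Z2) = 50 - j5.996e+05 Ω = 5.996e+05∠-90.0° Ω.
Step 5 — Source phasor: V = 37.1∠-98.2° V = -5.292 - j36.72 V.
Step 6 — Current: I = V / Z = 6.125e-05 - j8.831e-06 A = 6.188e-05∠-8.2° A.
Step 7 — Complex power: S = V·I* = 1.915e-07 - j0.002296 VA.
Step 8 — Real power: P = Re(S) = 1.915e-07 W.
Step 9 — Reactive power: Q = Im(S) = -0.002296 VAR.
Step 10 — Apparent power: |S| = 0.002296 VA.
Step 11 — Power factor: PF = P/|S| = 8.339e-05 (leading).

(a) P = 1.915e-07 W  (b) Q = -0.002296 VAR  (c) S = 0.002296 VA  (d) PF = 8.339e-05 (leading)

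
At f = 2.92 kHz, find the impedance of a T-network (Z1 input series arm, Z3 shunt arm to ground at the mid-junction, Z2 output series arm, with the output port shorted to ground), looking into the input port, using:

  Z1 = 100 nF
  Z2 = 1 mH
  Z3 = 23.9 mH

Step 1 — Angular frequency: ω = 2π·f = 2π·2920 = 1.835e+04 rad/s.
Step 2 — Component impedances:
  Z1: Z = 1/(jωC) = -j/(ω·C) = 0 - j545.1 Ω
  Z2: Z = jωL = j·1.835e+04·0.001 = 0 + j18.35 Ω
  Z3: Z = jωL = j·1.835e+04·0.0239 = 0 + j438.5 Ω
Step 3 — With the output port shorted to ground, the output series arm Z2 runs from the junction to ground; the shunt arm Z3 also runs from the junction to ground. They appear in parallel: Z3 || Z2 = 0 + j17.61 Ω.
Step 4 — Series with input arm Z1: Z_in = Z1 + (Z3 || Z2) = 0 - j527.4 Ω = 527.4∠-90.0° Ω.

Z = 0 - j527.4 Ω = 527.4∠-90.0° Ω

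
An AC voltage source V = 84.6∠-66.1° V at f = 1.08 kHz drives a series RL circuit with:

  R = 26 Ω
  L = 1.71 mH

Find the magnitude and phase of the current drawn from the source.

Step 1 — Angular frequency: ω = 2π·f = 2π·1080 = 6786 rad/s.
Step 2 — Component impedances:
  R: Z = R = 26 Ω
  L: Z = jωL = j·6786·0.00171 = 0 + j11.6 Ω
Step 3 — Series combination: Z_total = R + L = 26 + j11.6 Ω = 28.47∠24.1° Ω.
Step 4 — Source phasor: V = 84.6∠-66.1° V = 34.27 - j77.35 V.
Step 5 — Ohm's law: I = V / Z_total = (34.27 - j77.35) / (26 + j11.6) = -0.00784 - j2.971 A.
Step 6 — Convert to polar: |I| = 2.971 A, ∠I = -90.2°.

I = 2.971∠-90.2° A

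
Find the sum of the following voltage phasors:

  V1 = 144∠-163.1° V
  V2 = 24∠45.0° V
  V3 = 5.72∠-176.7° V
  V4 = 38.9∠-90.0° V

Step 1 — Convert each phasor to rectangular form:
  V1 = 144·(cos(-163.1°) + j·sin(-163.1°)) = -137.8 - j41.86 V
  V2 = 24·(cos(45.0°) + j·sin(45.0°)) = 16.97 + j16.97 V
  V3 = 5.72·(cos(-176.7°) + j·sin(-176.7°)) = -5.711 - j0.3293 V
  V4 = 38.9·(cos(-90.0°) + j·sin(-90.0°)) = 0 - j38.9 V
Step 2 — Sum components: V_total = -126.5 - j64.12 V.
Step 3 — Convert to polar: |V_total| = 141.8 V, ∠V_total = -153.1°.

V_total = 141.8∠-153.1° V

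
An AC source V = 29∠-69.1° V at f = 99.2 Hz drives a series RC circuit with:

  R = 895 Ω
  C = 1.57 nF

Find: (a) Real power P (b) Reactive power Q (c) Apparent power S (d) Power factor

Step 1 — Angular frequency: ω = 2π·f = 2π·99.2 = 623.3 rad/s.
Step 2 — Component impedances:
  R: Z = R = 895 Ω
  C: Z = 1/(jωC) = -j/(ω·C) = 0 - j1.022e+06 Ω
Step 3 — Series combination: Z_total = R + C = 895 - j1.022e+06 Ω = 1.022e+06∠-89.9° Ω.
Step 4 — Source phasor: V = 29∠-69.1° V = 10.35 - j27.09 V.
Step 5 — Current: I = V / Z = 2.652e-05 + j1.01e-05 A = 2.838e-05∠20.8° A.
Step 6 — Complex power: S = V·I* = 7.208e-07 - j0.000823 VA.
Step 7 — Real power: P = Re(S) = 7.208e-07 W.
Step 8 — Reactive power: Q = Im(S) = -0.000823 VAR.
Step 9 — Apparent power: |S| = 0.000823 VA.
Step 10 — Power factor: PF = P/|S| = 0.0008758 (leading).

(a) P = 7.208e-07 W  (b) Q = -0.000823 VAR  (c) S = 0.000823 VA  (d) PF = 0.0008758 (leading)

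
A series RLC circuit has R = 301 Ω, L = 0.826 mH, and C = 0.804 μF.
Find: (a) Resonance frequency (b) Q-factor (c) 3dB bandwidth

Step 1 — Resonance: ω₀ = 1/√(LC) = 1/√(0.000826·8.04e-07) = 3.88e+04 rad/s.
Step 2 — f₀ = ω₀/(2π) = 6176 Hz.
Step 3 — Series Q: Q = ω₀L/R = 3.88e+04·0.000826/301 = 0.1065.
Step 4 — Bandwidth: Δω = ω₀/Q = 3.644e+05 rad/s; BW = Δω/(2π) = 5.8e+04 Hz.

(a) f₀ = 6176 Hz  (b) Q = 0.1065  (c) BW = 5.8e+04 Hz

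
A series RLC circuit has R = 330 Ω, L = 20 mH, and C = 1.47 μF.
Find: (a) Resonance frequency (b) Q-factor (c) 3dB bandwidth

Step 1 — Resonance condition Im(Z)=0 gives ω₀ = 1/√(LC).
Step 2 — ω₀ = 1/√(0.02·1.47e-06) = 5832 rad/s.
Step 3 — f₀ = ω₀/(2π) = 928.2 Hz.
Step 4 — Series Q: Q = ω₀L/R = 5832·0.02/330 = 0.3535.
Step 5 — 3dB bandwidth: Δω = ω₀/Q = 1.65e+04 rad/s; BW = Δω/(2π) = 2626 Hz.

(a) f₀ = 928.2 Hz  (b) Q = 0.3535  (c) BW = 2626 Hz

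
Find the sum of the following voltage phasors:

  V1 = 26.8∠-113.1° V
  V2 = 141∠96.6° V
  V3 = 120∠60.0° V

Step 1 — Convert each phasor to rectangular form:
  V1 = 26.8·(cos(-113.1°) + j·sin(-113.1°)) = -10.51 - j24.65 V
  V2 = 141·(cos(96.6°) + j·sin(96.6°)) = -16.21 + j140.1 V
  V3 = 120·(cos(60.0°) + j·sin(60.0°)) = 60 + j103.9 V
Step 2 — Sum components: V_total = 33.28 + j219.3 V.
Step 3 — Convert to polar: |V_total| = 221.8 V, ∠V_total = 81.4°.

V_total = 221.8∠81.4° V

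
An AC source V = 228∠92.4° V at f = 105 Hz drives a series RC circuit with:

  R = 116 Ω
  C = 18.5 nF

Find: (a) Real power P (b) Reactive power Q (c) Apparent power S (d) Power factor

Step 1 — Angular frequency: ω = 2π·f = 2π·105 = 659.7 rad/s.
Step 2 — Component impedances:
  R: Z = R = 116 Ω
  C: Z = 1/(jωC) = -j/(ω·C) = 0 - j8.193e+04 Ω
Step 3 — Series combination: Z_total = R + C = 116 - j8.193e+04 Ω = 8.193e+04∠-89.9° Ω.
Step 4 — Source phasor: V = 228∠92.4° V = -9.548 + j227.8 V.
Step 5 — Current: I = V / Z = -0.00278 - j0.0001126 A = 0.002783∠-177.7° A.
Step 6 — Complex power: S = V·I* = 0.0008983 - j0.6345 VA.
Step 7 — Real power: P = Re(S) = 0.0008983 W.
Step 8 — Reactive power: Q = Im(S) = -0.6345 VAR.
Step 9 — Apparent power: |S| = 0.6345 VA.
Step 10 — Power factor: PF = P/|S| = 0.001416 (leading).

(a) P = 0.0008983 W  (b) Q = -0.6345 VAR  (c) S = 0.6345 VA  (d) PF = 0.001416 (leading)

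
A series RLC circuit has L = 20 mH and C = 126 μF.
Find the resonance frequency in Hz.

Step 1 — Resonance condition Im(Z)=0 gives ω₀ = 1/√(LC).
Step 2 — ω₀ = 1/√(0.02·0.000126) = 629.9 rad/s.
Step 3 — f₀ = ω₀/(2π) = 100.3 Hz.

f₀ = 100.3 Hz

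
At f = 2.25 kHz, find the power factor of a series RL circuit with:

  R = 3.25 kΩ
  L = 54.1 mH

Step 1 — Angular frequency: ω = 2π·f = 2π·2250 = 1.414e+04 rad/s.
Step 2 — Component impedances:
  R: Z = R = 3250 Ω
  L: Z = jωL = j·1.414e+04·0.0541 = 0 + j764.8 Ω
Step 3 — Series combination: Z_total = R + L = 3250 + j764.8 Ω = 3339∠13.2° Ω.
Step 4 — Power factor: PF = cos(φ) = Re(Z)/|Z| = 3250/3338.8 = 0.9734.
Step 5 — Type: Im(Z) = 764.8 ⇒ lagging (phase φ = 13.2°).

PF = 0.9734 (lagging, φ = 13.2°)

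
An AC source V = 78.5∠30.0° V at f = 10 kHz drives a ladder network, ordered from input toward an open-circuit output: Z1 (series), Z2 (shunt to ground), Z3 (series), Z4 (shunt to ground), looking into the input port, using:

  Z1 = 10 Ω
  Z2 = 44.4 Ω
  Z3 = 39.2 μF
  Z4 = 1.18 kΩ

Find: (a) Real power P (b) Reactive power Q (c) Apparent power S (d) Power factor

Step 1 — Angular frequency: ω = 2π·f = 2π·1e+04 = 6.283e+04 rad/s.
Step 2 — Component impedances:
  Z1: Z = R = 10 Ω
  Z2: Z = R = 44.4 Ω
  Z3: Z = 1/(jωC) = -j/(ω·C) = 0 - j0.406 Ω
  Z4: Z = R = 1180 Ω
Step 3 — Ladder network (open output): work backward from the far end, alternating series and parallel combinations. Z_in = 52.79 - j0.0005339 Ω = 52.79∠-0.0° Ω.
Step 4 — Source phasor: V = 78.5∠30.0° V = 67.98 + j39.25 V.
Step 5 — Current: I = V / Z = 1.288 + j0.7435 A = 1.487∠30.0° A.
Step 6 — Complex power: S = V·I* = 116.7 - j0.001181 VA.
Step 7 — Real power: P = Re(S) = 116.7 W.
Step 8 — Reactive power: Q = Im(S) = -0.001181 VAR.
Step 9 — Apparent power: |S| = 116.7 VA.
Step 10 — Power factor: PF = P/|S| = 1 (leading).

(a) P = 116.7 W  (b) Q = -0.001181 VAR  (c) S = 116.7 VA  (d) PF = 1 (leading)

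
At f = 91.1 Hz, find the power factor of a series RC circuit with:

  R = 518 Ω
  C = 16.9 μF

Step 1 — Angular frequency: ω = 2π·f = 2π·91.1 = 572.4 rad/s.
Step 2 — Component impedances:
  R: Z = R = 518 Ω
  C: Z = 1/(jωC) = -j/(ω·C) = 0 - j103.4 Ω
Step 3 — Series combination: Z_total = R + C = 518 - j103.4 Ω = 528.2∠-11.3° Ω.
Step 4 — Power factor: PF = cos(φ) = Re(Z)/|Z| = 518/528.2 = 0.9807.
Step 5 — Type: Im(Z) = -103.4 ⇒ leading (phase φ = -11.3°).

PF = 0.9807 (leading, φ = -11.3°)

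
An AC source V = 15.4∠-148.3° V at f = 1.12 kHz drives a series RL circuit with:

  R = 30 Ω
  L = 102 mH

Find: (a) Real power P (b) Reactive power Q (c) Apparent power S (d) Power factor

Step 1 — Angular frequency: ω = 2π·f = 2π·1120 = 7037 rad/s.
Step 2 — Component impedances:
  R: Z = R = 30 Ω
  L: Z = jωL = j·7037·0.102 = 0 + j717.8 Ω
Step 3 — Series combination: Z_total = R + L = 30 + j717.8 Ω = 718.4∠87.6° Ω.
Step 4 — Source phasor: V = 15.4∠-148.3° V = -13.1 - j8.092 V.
Step 5 — Current: I = V / Z = -0.01202 + j0.01775 A = 0.02144∠124.1° A.
Step 6 — Complex power: S = V·I* = 0.01379 + j0.3298 VA.
Step 7 — Real power: P = Re(S) = 0.01379 W.
Step 8 — Reactive power: Q = Im(S) = 0.3298 VAR.
Step 9 — Apparent power: |S| = 0.3301 VA.
Step 10 — Power factor: PF = P/|S| = 0.04176 (lagging).

(a) P = 0.01379 W  (b) Q = 0.3298 VAR  (c) S = 0.3301 VA  (d) PF = 0.04176 (lagging)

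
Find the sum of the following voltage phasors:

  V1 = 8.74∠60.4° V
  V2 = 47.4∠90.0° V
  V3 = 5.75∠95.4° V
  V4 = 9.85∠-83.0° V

Step 1 — Convert each phasor to rectangular form:
  V1 = 8.74·(cos(60.4°) + j·sin(60.4°)) = 4.317 + j7.599 V
  V2 = 47.4·(cos(90.0°) + j·sin(90.0°)) = 0 + j47.4 V
  V3 = 5.75·(cos(95.4°) + j·sin(95.4°)) = -0.5411 + j5.724 V
  V4 = 9.85·(cos(-83.0°) + j·sin(-83.0°)) = 1.2 - j9.777 V
Step 2 — Sum components: V_total = 4.976 + j50.95 V.
Step 3 — Convert to polar: |V_total| = 51.19 V, ∠V_total = 84.4°.

V_total = 51.19∠84.4° V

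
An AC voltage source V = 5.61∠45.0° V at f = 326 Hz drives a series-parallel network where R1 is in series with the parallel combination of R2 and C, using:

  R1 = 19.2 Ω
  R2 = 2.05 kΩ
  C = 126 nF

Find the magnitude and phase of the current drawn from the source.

Step 1 — Angular frequency: ω = 2π·f = 2π·326 = 2048 rad/s.
Step 2 — Component impedances:
  R1: Z = R = 19.2 Ω
  R2: Z = R = 2050 Ω
  C: Z = 1/(jωC) = -j/(ω·C) = 0 - j3875 Ω
Step 3 — Parallel branch: R2 || C = 1/(1/R2 + 1/C) = 1602 - j847.4 Ω.
Step 4 — Series with R1: Z_total = R1 + (R2 || C) = 1621 - j847.4 Ω = 1829∠-27.6° Ω.
Step 5 — Source phasor: V = 5.61∠45.0° V = 3.967 + j3.967 V.
Step 6 — Ohm's law: I = V / Z_total = (3.967 + j3.967) / (1621 - j847.4) = 0.0009172 + j0.002927 A.
Step 7 — Convert to polar: |I| = 0.003067 A, ∠I = 72.6°.

I = 0.003067∠72.6° A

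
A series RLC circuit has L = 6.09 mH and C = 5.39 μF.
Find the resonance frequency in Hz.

Step 1 — Resonance condition Im(Z)=0 gives ω₀ = 1/√(LC).
Step 2 — ω₀ = 1/√(0.00609·5.39e-06) = 5519 rad/s.
Step 3 — f₀ = ω₀/(2π) = 878.5 Hz.

f₀ = 878.5 Hz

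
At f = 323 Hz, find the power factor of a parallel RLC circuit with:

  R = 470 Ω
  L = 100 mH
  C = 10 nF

Step 1 — Angular frequency: ω = 2π·f = 2π·323 = 2029 rad/s.
Step 2 — Component impedances:
  R: Z = R = 470 Ω
  L: Z = jωL = j·2029·0.1 = 0 + j202.9 Ω
  C: Z = 1/(jωC) = -j/(ω·C) = 0 - j4.927e+04 Ω
Step 3 — Parallel combination: 1/Z_total = 1/R + 1/L + 1/C; Z_total = 74.38 + j171.5 Ω = 187∠66.6° Ω.
Step 4 — Power factor: PF = cos(φ) = Re(Z)/|Z| = 74.38/187 = 0.3978.
Step 5 — Type: Im(Z) = 171.5 ⇒ lagging (phase φ = 66.6°).

PF = 0.3978 (lagging, φ = 66.6°)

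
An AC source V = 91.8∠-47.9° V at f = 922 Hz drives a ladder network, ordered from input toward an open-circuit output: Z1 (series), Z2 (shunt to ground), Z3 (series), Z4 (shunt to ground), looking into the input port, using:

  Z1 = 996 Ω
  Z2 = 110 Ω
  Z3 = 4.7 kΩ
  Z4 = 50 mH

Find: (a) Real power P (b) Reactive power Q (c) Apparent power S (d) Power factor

Step 1 — Angular frequency: ω = 2π·f = 2π·922 = 5793 rad/s.
Step 2 — Component impedances:
  Z1: Z = R = 996 Ω
  Z2: Z = R = 110 Ω
  Z3: Z = R = 4700 Ω
  Z4: Z = jωL = j·5793·0.05 = 0 + j289.7 Ω
Step 3 — Ladder network (open output): work backward from the far end, alternating series and parallel combinations. Z_in = 1103 + j0.1509 Ω = 1103∠0.0° Ω.
Step 4 — Source phasor: V = 91.8∠-47.9° V = 61.55 - j68.11 V.
Step 5 — Current: I = V / Z = 0.05576 - j0.06173 A = 0.08319∠-47.9° A.
Step 6 — Complex power: S = V·I* = 7.637 + j0.001045 VA.
Step 7 — Real power: P = Re(S) = 7.637 W.
Step 8 — Reactive power: Q = Im(S) = 0.001045 VAR.
Step 9 — Apparent power: |S| = 7.637 VA.
Step 10 — Power factor: PF = P/|S| = 1 (lagging).

(a) P = 7.637 W  (b) Q = 0.001045 VAR  (c) S = 7.637 VA  (d) PF = 1 (lagging)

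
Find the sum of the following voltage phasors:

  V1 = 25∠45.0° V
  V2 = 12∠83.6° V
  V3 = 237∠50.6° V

Step 1 — Convert each phasor to rectangular form:
  V1 = 25·(cos(45.0°) + j·sin(45.0°)) = 17.68 + j17.68 V
  V2 = 12·(cos(83.6°) + j·sin(83.6°)) = 1.338 + j11.93 V
  V3 = 237·(cos(50.6°) + j·sin(50.6°)) = 150.4 + j183.1 V
Step 2 — Sum components: V_total = 169.4 + j212.7 V.
Step 3 — Convert to polar: |V_total| = 272 V, ∠V_total = 51.5°.

V_total = 272∠51.5° V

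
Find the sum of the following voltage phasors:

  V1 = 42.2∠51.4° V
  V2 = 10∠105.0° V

Step 1 — Convert each phasor to rectangular form:
  V1 = 42.2·(cos(51.4°) + j·sin(51.4°)) = 26.33 + j32.98 V
  V2 = 10·(cos(105.0°) + j·sin(105.0°)) = -2.588 + j9.659 V
Step 2 — Sum components: V_total = 23.74 + j42.64 V.
Step 3 — Convert to polar: |V_total| = 48.8 V, ∠V_total = 60.9°.

V_total = 48.8∠60.9° V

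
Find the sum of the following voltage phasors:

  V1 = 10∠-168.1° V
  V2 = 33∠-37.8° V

Step 1 — Convert each phasor to rectangular form:
  V1 = 10·(cos(-168.1°) + j·sin(-168.1°)) = -9.785 - j2.062 V
  V2 = 33·(cos(-37.8°) + j·sin(-37.8°)) = 26.08 - j20.23 V
Step 2 — Sum components: V_total = 16.29 - j22.29 V.
Step 3 — Convert to polar: |V_total| = 27.61 V, ∠V_total = -53.8°.

V_total = 27.61∠-53.8° V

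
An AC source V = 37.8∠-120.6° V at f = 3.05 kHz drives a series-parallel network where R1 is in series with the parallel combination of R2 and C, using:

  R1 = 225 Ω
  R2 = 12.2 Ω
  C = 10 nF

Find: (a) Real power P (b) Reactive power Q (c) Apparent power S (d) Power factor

Step 1 — Angular frequency: ω = 2π·f = 2π·3050 = 1.916e+04 rad/s.
Step 2 — Component impedances:
  R1: Z = R = 225 Ω
  R2: Z = R = 12.2 Ω
  C: Z = 1/(jωC) = -j/(ω·C) = 0 - j5218 Ω
Step 3 — Parallel branch: R2 || C = 1/(1/R2 + 1/C) = 12.2 - j0.02852 Ω.
Step 4 — Series with R1: Z_total = R1 + (R2 || C) = 237.2 - j0.02852 Ω = 237.2∠-0.0° Ω.
Step 5 — Source phasor: V = 37.8∠-120.6° V = -19.24 - j32.54 V.
Step 6 — Current: I = V / Z = -0.0811 - j0.1372 A = 0.1594∠-120.6° A.
Step 7 — Complex power: S = V·I* = 6.024 - j0.0007244 VA.
Step 8 — Real power: P = Re(S) = 6.024 W.
Step 9 — Reactive power: Q = Im(S) = -0.0007244 VAR.
Step 10 — Apparent power: |S| = 6.024 VA.
Step 11 — Power factor: PF = P/|S| = 1 (leading).

(a) P = 6.024 W  (b) Q = -0.0007244 VAR  (c) S = 6.024 VA  (d) PF = 1 (leading)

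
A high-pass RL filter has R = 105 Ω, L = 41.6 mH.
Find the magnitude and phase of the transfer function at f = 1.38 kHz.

Step 1 — Angular frequency: ω = 2π·1380 = 8671 rad/s.
Step 2 — Transfer function: H(jω) = jωL/(R + jωL).
Step 3 — Numerator jωL = j·360.7; denominator R + jωL = 105 + j360.7.
Step 4 — H = 0.9219 + j0.2684.
Step 5 — Magnitude: |H| = 0.9601 (-0.4 dB); phase: φ = 16.2°.

|H| = 0.9601 (-0.4 dB), φ = 16.2°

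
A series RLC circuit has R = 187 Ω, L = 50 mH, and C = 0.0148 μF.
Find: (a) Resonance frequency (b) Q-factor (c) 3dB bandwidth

Step 1 — Resonance: ω₀ = 1/√(LC) = 1/√(0.05·1.48e-08) = 3.676e+04 rad/s.
Step 2 — f₀ = ω₀/(2π) = 5851 Hz.
Step 3 — Series Q: Q = ω₀L/R = 3.676e+04·0.05/187 = 9.829.
Step 4 — Bandwidth: Δω = ω₀/Q = 3740 rad/s; BW = Δω/(2π) = 595.2 Hz.

(a) f₀ = 5851 Hz  (b) Q = 9.829  (c) BW = 595.2 Hz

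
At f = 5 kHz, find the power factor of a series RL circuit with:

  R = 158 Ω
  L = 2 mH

Step 1 — Angular frequency: ω = 2π·f = 2π·5000 = 3.142e+04 rad/s.
Step 2 — Component impedances:
  R: Z = R = 158 Ω
  L: Z = jωL = j·3.142e+04·0.002 = 0 + j62.83 Ω
Step 3 — Series combination: Z_total = R + L = 158 + j62.83 Ω = 170∠21.7° Ω.
Step 4 — Power factor: PF = cos(φ) = Re(Z)/|Z| = 158/170.03 = 0.9292.
Step 5 — Type: Im(Z) = 62.83 ⇒ lagging (phase φ = 21.7°).

PF = 0.9292 (lagging, φ = 21.7°)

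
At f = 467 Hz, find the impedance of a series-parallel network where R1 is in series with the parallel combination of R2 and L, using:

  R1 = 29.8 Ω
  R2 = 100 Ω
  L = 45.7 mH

Step 1 — Angular frequency: ω = 2π·f = 2π·467 = 2934 rad/s.
Step 2 — Component impedances:
  R1: Z = R = 29.8 Ω
  R2: Z = R = 100 Ω
  L: Z = jωL = j·2934·0.0457 = 0 + j134.1 Ω
Step 3 — Parallel branch: R2 || L = 1/(1/R2 + 1/L) = 64.26 + j47.92 Ω.
Step 4 — Series with R1: Z_total = R1 + (R2 || L) = 94.06 + j47.92 Ω = 105.6∠27.0° Ω.

Z = 94.06 + j47.92 Ω = 105.6∠27.0° Ω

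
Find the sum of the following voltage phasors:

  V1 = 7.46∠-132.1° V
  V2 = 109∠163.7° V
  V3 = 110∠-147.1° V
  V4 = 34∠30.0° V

Step 1 — Convert each phasor to rectangular form:
  V1 = 7.46·(cos(-132.1°) + j·sin(-132.1°)) = -5.001 - j5.535 V
  V2 = 109·(cos(163.7°) + j·sin(163.7°)) = -104.6 + j30.59 V
  V3 = 110·(cos(-147.1°) + j·sin(-147.1°)) = -92.36 - j59.75 V
  V4 = 34·(cos(30.0°) + j·sin(30.0°)) = 29.44 + j17 V
Step 2 — Sum components: V_total = -172.5 - j17.69 V.
Step 3 — Convert to polar: |V_total| = 173.4 V, ∠V_total = -174.1°.

V_total = 173.4∠-174.1° V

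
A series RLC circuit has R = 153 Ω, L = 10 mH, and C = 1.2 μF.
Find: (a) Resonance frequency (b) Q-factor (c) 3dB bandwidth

Step 1 — Resonance: ω₀ = 1/√(LC) = 1/√(0.01·1.2e-06) = 9129 rad/s.
Step 2 — f₀ = ω₀/(2π) = 1453 Hz.
Step 3 — Series Q: Q = ω₀L/R = 9129·0.01/153 = 0.5966.
Step 4 — Bandwidth: Δω = ω₀/Q = 1.53e+04 rad/s; BW = Δω/(2π) = 2435 Hz.

(a) f₀ = 1453 Hz  (b) Q = 0.5966  (c) BW = 2435 Hz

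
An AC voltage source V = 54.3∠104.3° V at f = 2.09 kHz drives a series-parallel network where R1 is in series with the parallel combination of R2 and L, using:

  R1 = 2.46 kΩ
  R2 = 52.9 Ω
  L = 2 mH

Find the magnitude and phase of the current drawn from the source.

Step 1 — Angular frequency: ω = 2π·f = 2π·2090 = 1.313e+04 rad/s.
Step 2 — Component impedances:
  R1: Z = R = 2460 Ω
  R2: Z = R = 52.9 Ω
  L: Z = jωL = j·1.313e+04·0.002 = 0 + j26.26 Ω
Step 3 — Parallel branch: R2 || L = 1/(1/R2 + 1/L) = 10.46 + j21.07 Ω.
Step 4 — Series with R1: Z_total = R1 + (R2 || L) = 2470 + j21.07 Ω = 2471∠0.5° Ω.
Step 5 — Source phasor: V = 54.3∠104.3° V = -13.41 + j52.62 V.
Step 6 — Ohm's law: I = V / Z_total = (-13.41 + j52.62) / (2470 + j21.07) = -0.005247 + j0.02134 A.
Step 7 — Convert to polar: |I| = 0.02198 A, ∠I = 103.8°.

I = 0.02198∠103.8° A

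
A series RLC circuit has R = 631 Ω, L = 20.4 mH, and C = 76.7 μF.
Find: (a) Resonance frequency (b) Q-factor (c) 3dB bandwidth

Step 1 — Resonance: ω₀ = 1/√(LC) = 1/√(0.0204·7.67e-05) = 799.4 rad/s.
Step 2 — f₀ = ω₀/(2π) = 127.2 Hz.
Step 3 — Series Q: Q = ω₀L/R = 799.4·0.0204/631 = 0.02585.
Step 4 — Bandwidth: Δω = ω₀/Q = 3.093e+04 rad/s; BW = Δω/(2π) = 4923 Hz.

(a) f₀ = 127.2 Hz  (b) Q = 0.02585  (c) BW = 4923 Hz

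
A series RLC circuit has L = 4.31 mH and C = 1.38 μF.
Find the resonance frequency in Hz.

Step 1 — Resonance condition Im(Z)=0 gives ω₀ = 1/√(LC).
Step 2 — ω₀ = 1/√(0.00431·1.38e-06) = 1.297e+04 rad/s.
Step 3 — f₀ = ω₀/(2π) = 2064 Hz.

f₀ = 2064 Hz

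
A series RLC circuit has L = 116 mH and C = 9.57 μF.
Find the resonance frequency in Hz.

Step 1 — Resonance condition Im(Z)=0 gives ω₀ = 1/√(LC).
Step 2 — ω₀ = 1/√(0.116·9.57e-06) = 949.1 rad/s.
Step 3 — f₀ = ω₀/(2π) = 151.1 Hz.

f₀ = 151.1 Hz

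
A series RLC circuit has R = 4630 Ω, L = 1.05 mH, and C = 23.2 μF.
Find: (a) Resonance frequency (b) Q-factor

Step 1 — Resonance condition Im(Z)=0 gives ω₀ = 1/√(LC).
Step 2 — ω₀ = 1/√(0.00105·2.32e-05) = 6407 rad/s.
Step 3 — f₀ = ω₀/(2π) = 1020 Hz.
Step 4 — Series Q: Q = ω₀L/R = 6407·0.00105/4630 = 0.001453.

(a) f₀ = 1020 Hz  (b) Q = 0.001453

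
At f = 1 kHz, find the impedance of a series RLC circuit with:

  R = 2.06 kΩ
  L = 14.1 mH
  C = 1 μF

Step 1 — Angular frequency: ω = 2π·f = 2π·1000 = 6283 rad/s.
Step 2 — Component impedances:
  R: Z = R = 2060 Ω
  L: Z = jωL = j·6283·0.0141 = 0 + j88.59 Ω
  C: Z = 1/(jωC) = -j/(ω·C) = 0 - j159.2 Ω
Step 3 — Series combination: Z_total = R + L + C = 2060 - j70.56 Ω = 2061∠-2.0° Ω.

Z = 2060 - j70.56 Ω = 2061∠-2.0° Ω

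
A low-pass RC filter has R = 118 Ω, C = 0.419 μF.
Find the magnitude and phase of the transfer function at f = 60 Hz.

Step 1 — Angular frequency: ω = 2π·60 = 377 rad/s.
Step 2 — Transfer function: H(jω) = 1/(1 + jωRC).
Step 3 — Denominator: 1 + jωRC = 1 + j·377·118·4.19e-07 = 1 + j0.01864.
Step 4 — H = 0.9997 - j0.01863.
Step 5 — Magnitude: |H| = 0.9998 (-0.0 dB); phase: φ = -1.1°.

|H| = 0.9998 (-0.0 dB), φ = -1.1°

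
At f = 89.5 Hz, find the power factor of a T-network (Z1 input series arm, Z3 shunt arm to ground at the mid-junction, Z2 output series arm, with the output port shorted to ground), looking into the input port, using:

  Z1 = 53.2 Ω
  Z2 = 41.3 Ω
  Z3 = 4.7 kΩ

Step 1 — Angular frequency: ω = 2π·f = 2π·89.5 = 562.3 rad/s.
Step 2 — Component impedances:
  Z1: Z = R = 53.2 Ω
  Z2: Z = R = 41.3 Ω
  Z3: Z = R = 4700 Ω
Step 3 — With the output port shorted to ground, the output series arm Z2 runs from the junction to ground; the shunt arm Z3 also runs from the junction to ground. They appear in parallel: Z3 || Z2 = 40.94 Ω.
Step 4 — Series with input arm Z1: Z_in = Z1 + (Z3 || Z2) = 94.14 Ω = 94.14∠0.0° Ω.
Step 5 — Power factor: PF = cos(φ) = Re(Z)/|Z| = 94.14/94.14 = 1.
Step 6 — Type: Im(Z) = 0 ⇒ unity (phase φ = 0.0°).

PF = 1 (unity, φ = 0.0°)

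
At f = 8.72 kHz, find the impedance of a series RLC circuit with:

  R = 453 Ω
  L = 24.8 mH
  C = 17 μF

Step 1 — Angular frequency: ω = 2π·f = 2π·8720 = 5.479e+04 rad/s.
Step 2 — Component impedances:
  R: Z = R = 453 Ω
  L: Z = jωL = j·5.479e+04·0.0248 = 0 + j1359 Ω
  C: Z = 1/(jωC) = -j/(ω·C) = 0 - j1.074 Ω
Step 3 — Series combination: Z_total = R + L + C = 453 + j1358 Ω = 1431∠71.5° Ω.

Z = 453 + j1358 Ω = 1431∠71.5° Ω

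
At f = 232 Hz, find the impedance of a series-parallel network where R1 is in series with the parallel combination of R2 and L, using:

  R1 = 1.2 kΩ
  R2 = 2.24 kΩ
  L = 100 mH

Step 1 — Angular frequency: ω = 2π·f = 2π·232 = 1458 rad/s.
Step 2 — Component impedances:
  R1: Z = R = 1200 Ω
  R2: Z = R = 2240 Ω
  L: Z = jωL = j·1458·0.1 = 0 + j145.8 Ω
Step 3 — Parallel branch: R2 || L = 1/(1/R2 + 1/L) = 9.446 + j145.2 Ω.
Step 4 — Series with R1: Z_total = R1 + (R2 || L) = 1209 + j145.2 Ω = 1218∠6.8° Ω.

Z = 1209 + j145.2 Ω = 1218∠6.8° Ω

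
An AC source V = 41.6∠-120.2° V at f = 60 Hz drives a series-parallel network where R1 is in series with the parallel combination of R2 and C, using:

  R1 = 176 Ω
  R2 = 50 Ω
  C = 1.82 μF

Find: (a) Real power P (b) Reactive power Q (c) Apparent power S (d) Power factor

Step 1 — Angular frequency: ω = 2π·f = 2π·60 = 377 rad/s.
Step 2 — Component impedances:
  R1: Z = R = 176 Ω
  R2: Z = R = 50 Ω
  C: Z = 1/(jωC) = -j/(ω·C) = 0 - j1457 Ω
Step 3 — Parallel branch: R2 || C = 1/(1/R2 + 1/C) = 49.94 - j1.713 Ω.
Step 4 — Series with R1: Z_total = R1 + (R2 || C) = 225.9 - j1.713 Ω = 225.9∠-0.4° Ω.
Step 5 — Source phasor: V = 41.6∠-120.2° V = -20.93 - j35.95 V.
Step 6 — Current: I = V / Z = -0.0914 - j0.1598 A = 0.1841∠-119.8° A.
Step 7 — Complex power: S = V·I* = 7.659 - j0.05808 VA.
Step 8 — Real power: P = Re(S) = 7.659 W.
Step 9 — Reactive power: Q = Im(S) = -0.05808 VAR.
Step 10 — Apparent power: |S| = 7.659 VA.
Step 11 — Power factor: PF = P/|S| = 1 (leading).

(a) P = 7.659 W  (b) Q = -0.05808 VAR  (c) S = 7.659 VA  (d) PF = 1 (leading)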